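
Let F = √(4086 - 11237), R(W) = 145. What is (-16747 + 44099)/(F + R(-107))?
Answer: 495755/3522 - 3419*I*√7151/3522 ≈ 140.76 - 82.091*I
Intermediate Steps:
F = I*√7151 (F = √(-7151) = I*√7151 ≈ 84.564*I)
(-16747 + 44099)/(F + R(-107)) = (-16747 + 44099)/(I*√7151 + 145) = 27352/(145 + I*√7151)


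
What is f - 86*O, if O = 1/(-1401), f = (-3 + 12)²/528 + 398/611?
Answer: 130497641/150657936 ≈ 0.86619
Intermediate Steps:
f = 86545/107536 (f = 9²*(1/528) + 398*(1/611) = 81*(1/528) + 398/611 = 27/176 + 398/611 = 86545/107536 ≈ 0.80480)
O = -1/1401 ≈ -0.00071378
f - 86*O = 86545/107536 - 86*(-1/1401) = 86545/107536 + 86/1401 = 130497641/150657936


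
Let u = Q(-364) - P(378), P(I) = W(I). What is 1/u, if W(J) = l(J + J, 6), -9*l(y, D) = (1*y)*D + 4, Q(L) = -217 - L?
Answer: 9/5863 ≈ 0.0015351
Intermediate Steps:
l(y, D) = -4/9 - D*y/9 (l(y, D) = -((1*y)*D + 4)/9 = -(y*D + 4)/9 = -(D*y + 4)/9 = -(4 + D*y)/9 = -4/9 - D*y/9)
W(J) = -4/9 - 4*J/3 (W(J) = -4/9 - 1/9*6*(J + J) = -4/9 - 1/9*6*2*J = -4/9 - 4*J/3)
P(I) = -4/9 - 4*I/3
u = 5863/9 (u = (-217 - 1*(-364)) - (-4/9 - 4/3*378) = (-217 + 364) - (-4/9 - 504) = 147 - 1*(-4540/9) = 147 + 4540/9 = 5863/9 ≈ 651.44)
1/u = 1/(5863/9) = 9/5863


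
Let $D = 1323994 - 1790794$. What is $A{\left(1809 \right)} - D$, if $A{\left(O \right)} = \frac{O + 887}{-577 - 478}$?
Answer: $\frac{492471304}{1055} \approx 4.668 \cdot 10^{5}$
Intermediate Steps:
$D = -466800$
$A{\left(O \right)} = - \frac{887}{1055} - \frac{O}{1055}$ ($A{\left(O \right)} = \frac{887 + O}{-1055} = \left(887 + O\right) \left(- \frac{1}{1055}\right) = - \frac{887}{1055} - \frac{O}{1055}$)
$A{\left(1809 \right)} - D = \left(- \frac{887}{1055} - \frac{1809}{1055}\right) - -466800 = \left(- \frac{887}{1055} - \frac{1809}{1055}\right) + 466800 = - \frac{2696}{1055} + 466800 = \frac{492471304}{1055}$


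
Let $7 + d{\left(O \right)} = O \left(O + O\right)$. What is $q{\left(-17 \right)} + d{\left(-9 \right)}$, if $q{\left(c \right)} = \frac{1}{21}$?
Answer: $\frac{3256}{21} \approx 155.05$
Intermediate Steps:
$d{\left(O \right)} = -7 + 2 O^{2}$ ($d{\left(O \right)} = -7 + O \left(O + O\right) = -7 + O 2 O = -7 + 2 O^{2}$)
$q{\left(c \right)} = \frac{1}{21}$
$q{\left(-17 \right)} + d{\left(-9 \right)} = \frac{1}{21} - \left(7 - 2 \left(-9\right)^{2}\right) = \frac{1}{21} + \left(-7 + 2 \cdot 81\right) = \frac{1}{21} + \left(-7 + 162\right) = \frac{1}{21} + 155 = \frac{3256}{21}$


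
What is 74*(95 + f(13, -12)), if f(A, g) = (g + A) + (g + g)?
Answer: 5328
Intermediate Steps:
f(A, g) = A + 3*g (f(A, g) = (A + g) + 2*g = A + 3*g)
74*(95 + f(13, -12)) = 74*(95 + (13 + 3*(-12))) = 74*(95 + (13 - 36)) = 74*(95 - 23) = 74*72 = 5328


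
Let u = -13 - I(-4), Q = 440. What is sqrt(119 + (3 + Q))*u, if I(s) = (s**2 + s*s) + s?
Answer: -41*sqrt(562) ≈ -971.97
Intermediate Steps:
I(s) = s + 2*s**2 (I(s) = (s**2 + s**2) + s = 2*s**2 + s = s + 2*s**2)
u = -41 (u = -13 - (-4)*(1 + 2*(-4)) = -13 - (-4)*(1 - 8) = -13 - (-4)*(-7) = -13 - 1*28 = -13 - 28 = -41)
sqrt(119 + (3 + Q))*u = sqrt(119 + (3 + 440))*(-41) = sqrt(119 + 443)*(-41) = sqrt(562)*(-41) = -41*sqrt(562)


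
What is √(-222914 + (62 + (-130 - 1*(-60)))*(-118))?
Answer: 7*I*√4530 ≈ 471.14*I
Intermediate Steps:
√(-222914 + (62 + (-130 - 1*(-60)))*(-118)) = √(-222914 + (62 + (-130 + 60))*(-118)) = √(-222914 + (62 - 70)*(-118)) = √(-222914 - 8*(-118)) = √(-222914 + 944) = √(-221970) = 7*I*√4530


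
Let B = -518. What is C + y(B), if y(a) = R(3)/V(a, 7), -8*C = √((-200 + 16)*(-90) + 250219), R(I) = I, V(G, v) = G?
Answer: -3/518 - 19*√739/8 ≈ -64.569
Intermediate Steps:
C = -19*√739/8 (C = -√((-200 + 16)*(-90) + 250219)/8 = -√(-184*(-90) + 250219)/8 = -√(16560 + 250219)/8 = -19*√739/8 ≈ -64.563)
y(a) = 3/a
C + y(B) = -19*√739/8 + 3/(-518) = -19*√739/8 + 3*(-1/518) = -19*√739/8 - 3/518 = -3/518 - 19*√739/8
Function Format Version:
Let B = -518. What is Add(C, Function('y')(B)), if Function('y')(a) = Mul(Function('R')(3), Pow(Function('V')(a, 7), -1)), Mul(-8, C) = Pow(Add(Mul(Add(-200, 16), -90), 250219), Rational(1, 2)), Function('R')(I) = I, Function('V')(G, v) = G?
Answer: Add(Rational(-3, 518), Mul(Rational(-19, 8), Pow(739, Rational(1, 2)))) ≈ -64.569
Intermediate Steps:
C = Mul(Rational(-19, 8), Pow(739, Rational(1, 2))) (C = Mul(Rational(-1, 8), Pow(Add(Mul(Add(-200, 16), -90), 250219), Rational(1, 2))) = Mul(Rational(-1, 8), Pow(Add(Mul(-184, -90), 250219), Rational(1, 2))) = Mul(Rational(-1, 8), Pow(Add(16560, 250219), Rational(1, 2))) = Mul(Rational(-1, 8), Pow(266779, Rational(1, 2))) = Mul(Rational(-1, 8), Mul(19, Pow(739, Rational(1, 2)))) = Mul(Rational(-19, 8), Pow(739, Rational(1, 2))) ≈ -64.563)
Function('y')(a) = Mul(3, Pow(a, -1))
Add(C, Function('y')(B)) = Add(Mul(Rational(-19, 8), Pow(739, Rational(1, 2))), Mul(3, Pow(-518, -1))) = Add(Mul(Rational(-19, 8), Pow(739, Rational(1, 2))), Mul(3, Rational(-1, 518))) = Add(Mul(Rational(-19, 8), Pow(739, Rational(1, 2))), Rational(-3, 518)) = Add(Rational(-3, 518), Mul(Rational(-19, 8), Pow(739, Rational(1, 2))))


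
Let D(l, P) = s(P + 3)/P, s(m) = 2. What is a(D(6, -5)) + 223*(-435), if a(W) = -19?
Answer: -97024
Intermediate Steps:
D(l, P) = 2/P
a(D(6, -5)) + 223*(-435) = -19 + 223*(-435) = -19 - 97005 = -97024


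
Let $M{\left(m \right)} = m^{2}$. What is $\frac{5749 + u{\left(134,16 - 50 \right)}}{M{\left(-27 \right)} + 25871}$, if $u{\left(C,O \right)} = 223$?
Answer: $\frac{1493}{6650} \approx 0.22451$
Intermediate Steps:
$\frac{5749 + u{\left(134,16 - 50 \right)}}{M{\left(-27 \right)} + 25871} = \frac{5749 + 223}{\left(-27\right)^{2} + 25871} = \frac{5972}{729 + 25871} = \frac{5972}{26600} = 5972 \cdot \frac{1}{26600} = \frac{1493}{6650}$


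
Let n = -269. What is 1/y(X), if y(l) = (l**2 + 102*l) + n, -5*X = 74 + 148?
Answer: -25/70661 ≈ -0.00035380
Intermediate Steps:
X = -222/5 (X = -(74 + 148)/5 = -1/5*222 = -222/5 ≈ -44.400)
y(l) = -269 + l**2 + 102*l (y(l) = (l**2 + 102*l) - 269 = -269 + l**2 + 102*l)
1/y(X) = 1/(-269 + (-222/5)**2 + 102*(-222/5)) = 1/(-269 + 49284/25 - 22644/5) = 1/(-70661/25) = -25/70661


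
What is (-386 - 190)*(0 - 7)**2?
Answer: -28224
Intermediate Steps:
(-386 - 190)*(0 - 7)**2 = -576*(-7)**2 = -576*49 = -28224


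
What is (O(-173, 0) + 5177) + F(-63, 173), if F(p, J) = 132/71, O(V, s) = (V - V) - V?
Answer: 379982/71 ≈ 5351.9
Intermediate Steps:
O(V, s) = -V (O(V, s) = 0 - V = -V)
F(p, J) = 132/71 (F(p, J) = 132*(1/71) = 132/71)
(O(-173, 0) + 5177) + F(-63, 173) = (-1*(-173) + 5177) + 132/71 = (173 + 5177) + 132/71 = 5350 + 132/71 = 379982/71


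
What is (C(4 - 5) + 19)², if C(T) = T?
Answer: 324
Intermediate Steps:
(C(4 - 5) + 19)² = ((4 - 5) + 19)² = (-1 + 19)² = 18² = 324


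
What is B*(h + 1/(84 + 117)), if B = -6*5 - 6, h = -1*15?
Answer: 36168/67 ≈ 539.82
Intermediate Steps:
h = -15
B = -36 (B = -30 - 6 = -36)
B*(h + 1/(84 + 117)) = -36*(-15 + 1/(84 + 117)) = -36*(-15 + 1/201) = -36*(-3014/201) = 36168/67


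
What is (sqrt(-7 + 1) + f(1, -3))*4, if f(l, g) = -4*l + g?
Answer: -28 + 4*I*sqrt(6) ≈ -28.0 + 9.798*I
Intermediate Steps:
f(l, g) = g - 4*l
(sqrt(-7 + 1) + f(1, -3))*4 = (sqrt(-7 + 1) + (-3 - 4*1))*4 = (sqrt(-6) + (-3 - 4))*4 = (I*sqrt(6) - 7)*4 = (-7 + I*sqrt(6))*4 = -28 + 4*I*sqrt(6)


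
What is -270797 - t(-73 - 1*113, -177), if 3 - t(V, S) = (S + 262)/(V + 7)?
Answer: -48473285/179 ≈ -2.7080e+5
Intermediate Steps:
t(V, S) = 3 - (262 + S)/(7 + V) (t(V, S) = 3 - (S + 262)/(V + 7) = 3 - (262 + S)/(7 + V))
-270797 - t(-73 - 1*113, -177) = -270797 - (-241 - 1*(-177) + 3*(-73 - 1*113))/(7 + (-73 - 1*113)) = -270797 - (-241 + 177 + 3*(-73 - 113))/(7 + (-73 - 113)) = -270797 - (-241 + 177 + 3*(-186))/(7 - 186) = -270797 - (-241 + 177 - 558)/(-179) = -270797 - (-1)*(-622)/179 = -270797 - 1*622/179 = -270797 - 622/179 = -48473285/179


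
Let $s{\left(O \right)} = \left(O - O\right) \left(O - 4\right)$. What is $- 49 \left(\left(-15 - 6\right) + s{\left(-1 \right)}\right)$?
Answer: $1029$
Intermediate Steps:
$s{\left(O \right)} = 0$ ($s{\left(O \right)} = 0 \left(-4 + O\right) = 0$)
$- 49 \left(\left(-15 - 6\right) + s{\left(-1 \right)}\right) = - 49 \left(\left(-15 - 6\right) + 0\right) = - 49 \left(-21 + 0\right) = \left(-49\right) \left(-21\right) = 1029$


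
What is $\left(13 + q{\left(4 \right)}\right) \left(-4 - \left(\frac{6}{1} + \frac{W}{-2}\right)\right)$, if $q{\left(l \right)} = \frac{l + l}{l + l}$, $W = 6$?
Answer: $-98$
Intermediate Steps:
$q{\left(l \right)} = 1$ ($q{\left(l \right)} = \frac{2 l}{2 l} = 2 l \frac{1}{2 l} = 1$)
$\left(13 + q{\left(4 \right)}\right) \left(-4 - \left(\frac{6}{1} + \frac{W}{-2}\right)\right) = \left(13 + 1\right) \left(-4 - \left(\frac{6}{1} + \frac{6}{-2}\right)\right) = 14 \left(-4 - \left(6 \cdot 1 + 6 \left(- \frac{1}{2}\right)\right)\right) = 14 \left(-4 - \left(6 - 3\right)\right) = 14 \left(-4 - 3\right) = 14 \left(-7\right) = -98$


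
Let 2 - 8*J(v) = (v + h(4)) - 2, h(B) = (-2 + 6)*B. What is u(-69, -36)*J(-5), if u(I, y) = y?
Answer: 63/2 ≈ 31.500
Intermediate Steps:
h(B) = 4*B
J(v) = -3/2 - v/8 (J(v) = ¼ - ((v + 4*4) - 2)/8 = ¼ - ((v + 16) - 2)/8 = ¼ - ((16 + v) - 2)/8 = ¼ - (14 + v)/8 = ¼ + (-7/4 - v/8) = -3/2 - v/8)
u(-69, -36)*J(-5) = -36*(-3/2 - ⅛*(-5)) = -36*(-3/2 + 5/8) = -36*(-7/8) = 63/2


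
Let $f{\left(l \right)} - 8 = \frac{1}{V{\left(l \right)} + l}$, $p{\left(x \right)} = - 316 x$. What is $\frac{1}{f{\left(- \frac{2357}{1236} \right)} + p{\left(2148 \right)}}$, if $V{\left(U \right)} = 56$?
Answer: $- \frac{66859}{45381213604} \approx -1.4733 \cdot 10^{-6}$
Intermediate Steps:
$f{\left(l \right)} = 8 + \frac{1}{56 + l}$
$\frac{1}{f{\left(- \frac{2357}{1236} \right)} + p{\left(2148 \right)}} = \frac{1}{\frac{449 + 8 \left(- \frac{2357}{1236}\right)}{56 - \frac{2357}{1236}} - 678768} = \frac{1}{\frac{449 - \frac{4714}{309}}{\frac{66859}{1236}} - 678768} = \frac{1}{\frac{1236}{66859} \cdot \frac{134027}{309} - 678768} = \frac{1}{\frac{536108}{66859} - 678768} = \frac{1}{- \frac{45381213604}{66859}} = - \frac{66859}{45381213604}$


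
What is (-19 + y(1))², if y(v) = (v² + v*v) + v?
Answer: 256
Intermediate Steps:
y(v) = v + 2*v² (y(v) = (v² + v²) + v = 2*v² + v = v + 2*v²)
(-19 + y(1))² = (-19 + 1*(1 + 2*1))² = (-19 + 1*(1 + 2))² = (-19 + 1*3)² = (-19 + 3)² = (-16)² = 256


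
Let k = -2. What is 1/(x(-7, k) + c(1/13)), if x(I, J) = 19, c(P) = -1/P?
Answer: ⅙ ≈ 0.16667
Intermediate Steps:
1/(x(-7, k) + c(1/13)) = 1/(19 - 1/(1/13)) = 1/(19 - 1/1/13) = 1/(19 - 1*13) = 1/(19 - 13) = 1/6 = ⅙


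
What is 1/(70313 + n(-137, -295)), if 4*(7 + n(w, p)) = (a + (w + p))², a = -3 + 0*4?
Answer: 4/470449 ≈ 8.5025e-6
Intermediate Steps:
a = -3 (a = -3 + 0 = -3)
n(w, p) = -7 + (-3 + p + w)²/4 (n(w, p) = -7 + (-3 + (w + p))²/4 = -7 + (-3 + (p + w))²/4 = -7 + (-3 + p + w)²/4)
1/(70313 + n(-137, -295)) = 1/(70313 + (-7 + (-3 - 295 - 137)²/4)) = 1/(70313 + (-7 + (¼)*(-435)²)) = 1/(70313 + (-7 + (¼)*189225)) = 1/(70313 + (-7 + 189225/4)) = 1/(70313 + 189197/4) = 1/(470449/4) = 4/470449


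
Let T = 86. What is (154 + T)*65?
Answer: 15600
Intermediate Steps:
(154 + T)*65 = (154 + 86)*65 = 240*65 = 15600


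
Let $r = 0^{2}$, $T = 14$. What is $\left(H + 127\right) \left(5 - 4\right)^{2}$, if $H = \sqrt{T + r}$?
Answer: $127 + \sqrt{14} \approx 130.74$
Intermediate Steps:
$r = 0$
$H = \sqrt{14}$ ($H = \sqrt{14 + 0} = \sqrt{14} \approx 3.7417$)
$\left(H + 127\right) \left(5 - 4\right)^{2} = \left(\sqrt{14} + 127\right) \left(5 - 4\right)^{2} = \left(127 + \sqrt{14}\right) 1^{2} = \left(127 + \sqrt{14}\right) 1 = 127 + \sqrt{14}$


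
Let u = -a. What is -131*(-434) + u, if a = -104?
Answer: 56958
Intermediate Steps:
u = 104 (u = -1*(-104) = 104)
-131*(-434) + u = -131*(-434) + 104 = 56854 + 104 = 56958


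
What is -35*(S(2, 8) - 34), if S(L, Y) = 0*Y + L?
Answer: 1120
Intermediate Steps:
S(L, Y) = L (S(L, Y) = 0 + L = L)
-35*(S(2, 8) - 34) = -35*(2 - 34) = -35*(-32) = 1120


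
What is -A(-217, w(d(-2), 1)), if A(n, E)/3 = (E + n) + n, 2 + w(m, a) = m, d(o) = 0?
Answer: 1308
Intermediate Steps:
w(m, a) = -2 + m
A(n, E) = 3*E + 6*n (A(n, E) = 3*((E + n) + n) = 3*(E + 2*n) = 3*E + 6*n)
-A(-217, w(d(-2), 1)) = -(3*(-2 + 0) + 6*(-217)) = -(3*(-2) - 1302) = -(-6 - 1302) = -1*(-1308) = 1308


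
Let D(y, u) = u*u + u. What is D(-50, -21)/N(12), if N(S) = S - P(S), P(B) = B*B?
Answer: -35/11 ≈ -3.1818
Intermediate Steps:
P(B) = B**2
N(S) = S - S**2
D(y, u) = u + u**2 (D(y, u) = u**2 + u = u + u**2)
D(-50, -21)/N(12) = (-21*(1 - 21))/((12*(1 - 1*12))) = (-21*(-20))/((12*(1 - 12))) = 420/((12*(-11))) = 420/(-132) = 420*(-1/132) = -35/11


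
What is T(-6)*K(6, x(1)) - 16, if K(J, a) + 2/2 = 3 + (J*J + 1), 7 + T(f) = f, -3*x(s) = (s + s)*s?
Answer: -523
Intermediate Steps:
x(s) = -2*s²/3 (x(s) = -(s + s)*s/3 = -2*s*s/3 = -2*s²/3)
T(f) = -7 + f
K(J, a) = 3 + J² (K(J, a) = -1 + (3 + (J*J + 1)) = -1 + (3 + (J² + 1)) = -1 + (3 + (1 + J²)) = -1 + (4 + J²) = 3 + J²)
T(-6)*K(6, x(1)) - 16 = (-7 - 6)*(3 + 6²) - 16 = -13*(3 + 36) - 16 = -13*39 - 16 = -507 - 16 = -523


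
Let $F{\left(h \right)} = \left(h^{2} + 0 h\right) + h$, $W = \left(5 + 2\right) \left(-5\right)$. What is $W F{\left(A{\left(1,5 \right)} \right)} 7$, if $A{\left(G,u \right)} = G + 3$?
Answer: $-4900$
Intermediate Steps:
$W = -35$ ($W = 7 \left(-5\right) = -35$)
$A{\left(G,u \right)} = 3 + G$
$F{\left(h \right)} = h + h^{2}$ ($F{\left(h \right)} = \left(h^{2} + 0\right) + h = h^{2} + h = h + h^{2}$)
$W F{\left(A{\left(1,5 \right)} \right)} 7 = - 35 \left(3 + 1\right) \left(1 + \left(3 + 1\right)\right) 7 = - 35 \cdot 4 \left(1 + 4\right) 7 = - 35 \cdot 4 \cdot 5 \cdot 7 = \left(-35\right) 20 \cdot 7 = \left(-700\right) 7 = -4900$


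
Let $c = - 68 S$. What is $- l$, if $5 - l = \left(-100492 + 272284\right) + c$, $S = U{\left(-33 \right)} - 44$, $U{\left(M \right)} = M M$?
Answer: $100727$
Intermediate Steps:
$U{\left(M \right)} = M^{2}$
$S = 1045$ ($S = \left(-33\right)^{2} - 44 = 1089 - 44 = 1045$)
$c = -71060$ ($c = \left(-68\right) 1045 = -71060$)
$l = -100727$ ($l = 5 - \left(\left(-100492 + 272284\right) - 71060\right) = 5 - \left(171792 - 71060\right) = 5 - 100732 = -100727$)
$- l = \left(-1\right) \left(-100727\right) = 100727$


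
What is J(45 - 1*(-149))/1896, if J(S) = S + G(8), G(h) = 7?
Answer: 67/632 ≈ 0.10601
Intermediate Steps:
J(S) = 7 + S (J(S) = S + 7 = 7 + S)
J(45 - 1*(-149))/1896 = (7 + (45 - 1*(-149)))/1896 = (7 + (45 + 149))*(1/1896) = (7 + 194)*(1/1896) = 201*(1/1896) = 67/632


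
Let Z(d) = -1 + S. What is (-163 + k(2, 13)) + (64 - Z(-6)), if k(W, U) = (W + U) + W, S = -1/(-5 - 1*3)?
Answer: -649/8 ≈ -81.125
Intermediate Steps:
S = ⅛ (S = -1/(-5 - 3) = -1/(-8) = -1*(-⅛) = ⅛ ≈ 0.12500)
Z(d) = -7/8 (Z(d) = -1 + ⅛ = -7/8)
k(W, U) = U + 2*W (k(W, U) = (U + W) + W = U + 2*W)
(-163 + k(2, 13)) + (64 - Z(-6)) = (-163 + (13 + 2*2)) + (64 - 1*(-7/8)) = (-163 + (13 + 4)) + (64 + 7/8) = (-163 + 17) + 519/8 = -146 + 519/8 = -649/8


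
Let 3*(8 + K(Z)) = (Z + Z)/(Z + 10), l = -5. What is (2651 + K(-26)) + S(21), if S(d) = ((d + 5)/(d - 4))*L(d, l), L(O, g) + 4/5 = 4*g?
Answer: 2664517/1020 ≈ 2612.3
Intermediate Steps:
L(O, g) = -⅘ + 4*g
K(Z) = -8 + 2*Z/(3*(10 + Z)) (K(Z) = -8 + ((Z + Z)/(Z + 10))/3 = -8 + ((2*Z)/(10 + Z))/3 = -8 + (2*Z/(10 + Z))/3 = -8 + 2*Z/(3*(10 + Z)))
S(d) = -104*(5 + d)/(5*(-4 + d)) (S(d) = ((d + 5)/(d - 4))*(-⅘ + 4*(-5)) = ((5 + d)/(-4 + d))*(-⅘ - 20) = ((5 + d)/(-4 + d))*(-104/5) = -104*(5 + d)/(5*(-4 + d)))
(2651 + K(-26)) + S(21) = (2651 + 2*(-120 - 11*(-26))/(3*(10 - 26))) + 104*(-5 - 1*21)/(5*(-4 + 21)) = (2651 + (⅔)*(-120 + 286)/(-16)) + (104/5)*(-5 - 21)/17 = (2651 + (⅔)*(-1/16)*166) + (104/5)*(1/17)*(-26) = (2651 - 83/12) - 2704/85 = 31729/12 - 2704/85 = 2664517/1020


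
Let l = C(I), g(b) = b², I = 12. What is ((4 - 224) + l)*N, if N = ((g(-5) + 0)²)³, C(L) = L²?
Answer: -18554687500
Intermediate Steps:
l = 144 (l = 12² = 144)
N = 244140625 (N = (((-5)² + 0)²)³ = ((25 + 0)²)³ = (25²)³ = 625³ = 244140625)
((4 - 224) + l)*N = ((4 - 224) + 144)*244140625 = (-220 + 144)*244140625 = -76*244140625 = -18554687500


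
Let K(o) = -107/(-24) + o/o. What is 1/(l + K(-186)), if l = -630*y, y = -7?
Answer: 24/105971 ≈ 0.00022648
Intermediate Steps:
l = 4410 (l = -630*(-7) = 4410)
K(o) = 131/24 (K(o) = -107*(-1/24) + 1 = 107/24 + 1 = 131/24)
1/(l + K(-186)) = 1/(4410 + 131/24) = 1/(105971/24) = 24/105971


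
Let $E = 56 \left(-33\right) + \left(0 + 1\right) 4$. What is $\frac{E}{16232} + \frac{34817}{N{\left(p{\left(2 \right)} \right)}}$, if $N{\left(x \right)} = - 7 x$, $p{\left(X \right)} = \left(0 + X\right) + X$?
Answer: $- \frac{70650147}{56812} \approx -1243.6$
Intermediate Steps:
$p{\left(X \right)} = 2 X$ ($p{\left(X \right)} = X + X = 2 X$)
$E = -1844$ ($E = -1848 + 1 \cdot 4 = -1848 + 4 = -1844$)
$\frac{E}{16232} + \frac{34817}{N{\left(p{\left(2 \right)} \right)}} = - \frac{1844}{16232} + \frac{34817}{\left(-7\right) 2 \cdot 2} = \left(-1844\right) \frac{1}{16232} + \frac{34817}{\left(-7\right) 4} = - \frac{461}{4058} + \frac{34817}{-28} = - \frac{461}{4058} + 34817 \left(- \frac{1}{28}\right) = - \frac{461}{4058} - \frac{34817}{28} = - \frac{70650147}{56812}$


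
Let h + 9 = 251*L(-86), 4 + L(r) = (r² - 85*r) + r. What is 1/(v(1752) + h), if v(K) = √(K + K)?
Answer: 1222869/4486225772315 - 4*√219/13458677316945 ≈ 2.7258e-7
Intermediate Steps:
L(r) = -4 + r² - 84*r (L(r) = -4 + ((r² - 85*r) + r) = -4 + (r² - 84*r) = -4 + r² - 84*r)
v(K) = √2*√K (v(K) = √(2*K) = √2*√K)
h = 3668607 (h = -9 + 251*(-4 + (-86)² - 84*(-86)) = -9 + 251*(-4 + 7396 + 7224) = -9 + 251*14616 = -9 + 3668616 = 3668607)
1/(v(1752) + h) = 1/(√2*√1752 + 3668607) = 1/(√2*(2*√438) + 3668607) = 1/(4*√219 + 3668607) = 1/(3668607 + 4*√219)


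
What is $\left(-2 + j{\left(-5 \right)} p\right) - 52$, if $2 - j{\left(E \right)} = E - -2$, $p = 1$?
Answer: $-49$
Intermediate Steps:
$j{\left(E \right)} = - E$ ($j{\left(E \right)} = 2 - \left(E - -2\right) = 2 - \left(E + 2\right) = 2 - \left(2 + E\right) = - E$)
$\left(-2 + j{\left(-5 \right)} p\right) - 52 = \left(-2 + \left(-1\right) \left(-5\right) 1\right) - 52 = \left(-2 + 5 \cdot 1\right) - 52 = \left(-2 + 5\right) - 52 = 3 - 52 = -49$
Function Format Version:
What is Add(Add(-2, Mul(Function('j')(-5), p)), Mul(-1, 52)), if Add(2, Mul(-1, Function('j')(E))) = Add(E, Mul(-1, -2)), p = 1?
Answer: -49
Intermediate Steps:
Function('j')(E) = Mul(-1, E) (Function('j')(E) = Add(2, Mul(-1, Add(E, Mul(-1, -2)))) = Add(2, Mul(-1, Add(E, 2))) = Add(2, Mul(-1, Add(2, E))) = Add(2, Add(-2, Mul(-1, E))) = Mul(-1, E))
Add(Add(-2, Mul(Function('j')(-5), p)), Mul(-1, 52)) = Add(Add(-2, Mul(Mul(-1, -5), 1)), Mul(-1, 52)) = Add(Add(-2, Mul(5, 1)), -52) = Add(Add(-2, 5), -52) = Add(3, -52) = -49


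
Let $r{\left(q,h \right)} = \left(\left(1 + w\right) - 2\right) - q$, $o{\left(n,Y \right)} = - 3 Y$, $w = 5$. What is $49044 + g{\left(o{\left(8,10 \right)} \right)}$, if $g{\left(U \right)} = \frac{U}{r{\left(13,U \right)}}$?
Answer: $\frac{147142}{3} \approx 49047.0$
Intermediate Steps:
$r{\left(q,h \right)} = 4 - q$ ($r{\left(q,h \right)} = \left(\left(1 + 5\right) - 2\right) - q = \left(6 - 2\right) - q = 4 - q$)
$g{\left(U \right)} = - \frac{U}{9}$ ($g{\left(U \right)} = \frac{U}{4 - 13} = \frac{U}{-9} = U \left(- \frac{1}{9}\right) = - \frac{U}{9}$)
$49044 + g{\left(o{\left(8,10 \right)} \right)} = 49044 - \frac{\left(-3\right) 10}{9} = 49044 - - \frac{10}{3} = 49044 + \frac{10}{3} = \frac{147142}{3}$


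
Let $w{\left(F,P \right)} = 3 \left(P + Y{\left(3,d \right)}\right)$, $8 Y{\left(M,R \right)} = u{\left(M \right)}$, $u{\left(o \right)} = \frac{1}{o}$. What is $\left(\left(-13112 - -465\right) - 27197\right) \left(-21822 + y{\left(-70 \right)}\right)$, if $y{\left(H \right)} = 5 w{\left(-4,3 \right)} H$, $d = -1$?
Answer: $996727543$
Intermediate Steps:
$Y{\left(M,R \right)} = \frac{1}{8 M}$
$w{\left(F,P \right)} = \frac{1}{8} + 3 P$ ($w{\left(F,P \right)} = 3 \left(P + \frac{1}{8 \cdot 3}\right) = 3 \left(P + \frac{1}{8} \cdot \frac{1}{3}\right) = 3 \left(P + \frac{1}{24}\right) = 3 \left(\frac{1}{24} + P\right) = \frac{1}{8} + 3 P$)
$y{\left(H \right)} = \frac{365 H}{8}$ ($y{\left(H \right)} = 5 \left(\frac{1}{8} + 3 \cdot 3\right) H = 5 \left(\frac{1}{8} + 9\right) H = 5 \cdot \frac{73}{8} H = \frac{365 H}{8}$)
$\left(\left(-13112 - -465\right) - 27197\right) \left(-21822 + y{\left(-70 \right)}\right) = \left(\left(-13112 - -465\right) - 27197\right) \left(-21822 + \frac{365}{8} \left(-70\right)\right) = \left(\left(-13112 + 465\right) - 27197\right) \left(-21822 - \frac{12775}{4}\right) = \left(-12647 - 27197\right) \left(- \frac{100063}{4}\right) = \left(-39844\right) \left(- \frac{100063}{4}\right) = 996727543$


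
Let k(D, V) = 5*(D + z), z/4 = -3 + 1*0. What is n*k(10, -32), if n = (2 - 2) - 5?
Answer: 50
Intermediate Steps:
n = -5 (n = 0 - 5 = -5)
z = -12 (z = 4*(-3 + 1*0) = 4*(-3 + 0) = 4*(-3) = -12)
k(D, V) = -60 + 5*D (k(D, V) = 5*(D - 12) = 5*(-12 + D) = -60 + 5*D)
n*k(10, -32) = -5*(-60 + 5*10) = -5*(-60 + 50) = -5*(-10) = 50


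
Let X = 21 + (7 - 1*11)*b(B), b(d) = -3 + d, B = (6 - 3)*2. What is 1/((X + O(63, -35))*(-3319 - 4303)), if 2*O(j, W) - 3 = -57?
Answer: 1/137196 ≈ 7.2888e-6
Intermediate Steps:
O(j, W) = -27 (O(j, W) = 3/2 + (1/2)*(-57) = 3/2 - 57/2 = -27)
B = 6 (B = 3*2 = 6)
X = 9 (X = 21 + (7 - 1*11)*(-3 + 6) = 21 + (7 - 11)*3 = 21 - 4*3 = 21 - 12 = 9)
1/((X + O(63, -35))*(-3319 - 4303)) = 1/((9 - 27)*(-3319 - 4303)) = 1/(-18*(-7622)) = 1/137196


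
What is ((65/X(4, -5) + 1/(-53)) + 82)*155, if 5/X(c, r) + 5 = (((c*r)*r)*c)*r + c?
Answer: -213023320/53 ≈ -4.0193e+6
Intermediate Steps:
X(c, r) = 5/(-5 + c + c**2*r**3) (X(c, r) = 5/(-5 + ((((c*r)*r)*c)*r + c)) = 5/(-5 + (((c*r**2)*c)*r + c)) = 5/(-5 + ((c**2*r**2)*r + c)) = 5/(-5 + (c**2*r**3 + c)) = 5/(-5 + (c + c**2*r**3)) = 5/(-5 + c + c**2*r**3))
((65/X(4, -5) + 1/(-53)) + 82)*155 = ((65/((5/(-5 + 4 + 4**2*(-5)**3))) + 1/(-53)) + 82)*155 = ((65/((5/(-5 + 4 + 16*(-125)))) + 1*(-1/53)) + 82)*155 = ((65/((5/(-5 + 4 - 2000))) - 1/53) + 82)*155 = ((65/((5/(-2001))) - 1/53) + 82)*155 = ((65/((5*(-1/2001))) - 1/53) + 82)*155 = ((65/(-5/2001) - 1/53) + 82)*155 = ((65*(-2001/5) - 1/53) + 82)*155 = ((-26013 - 1/53) + 82)*155 = (-1378690/53 + 82)*155 = -1374344/53*155 = -213023320/53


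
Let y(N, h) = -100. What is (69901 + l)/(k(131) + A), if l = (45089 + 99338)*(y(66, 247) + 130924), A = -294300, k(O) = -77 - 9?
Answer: -18894587749/294386 ≈ -64183.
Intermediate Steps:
k(O) = -86
l = 18894517848 (l = (45089 + 99338)*(-100 + 130924) = 144427*130824 = 18894517848)
(69901 + l)/(k(131) + A) = (69901 + 18894517848)/(-86 - 294300) = 18894587749/(-294386) = 18894587749*(-1/294386) = -18894587749/294386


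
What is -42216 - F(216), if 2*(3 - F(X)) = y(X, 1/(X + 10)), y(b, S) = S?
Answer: -19082987/452 ≈ -42219.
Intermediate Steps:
F(X) = 3 - 1/(2*(10 + X)) (F(X) = 3 - 1/(2*(X + 10)) = 3 - 1/(2*(10 + X)))
-42216 - F(216) = -42216 - (59 + 6*216)/(2*(10 + 216)) = -42216 - (59 + 1296)/(2*226) = -42216 - 1355/(2*226) = -42216 - 1*1355/452 = -42216 - 1355/452 = -19082987/452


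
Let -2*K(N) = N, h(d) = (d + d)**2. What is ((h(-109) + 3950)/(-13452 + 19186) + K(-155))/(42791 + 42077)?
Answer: 70837/69519016 ≈ 0.0010190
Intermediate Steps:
h(d) = 4*d**2 (h(d) = (2*d)**2 = 4*d**2)
K(N) = -N/2
((h(-109) + 3950)/(-13452 + 19186) + K(-155))/(42791 + 42077) = ((4*(-109)**2 + 3950)/(-13452 + 19186) - 1/2*(-155))/(42791 + 42077) = ((4*11881 + 3950)/5734 + 155/2)/84868 = ((47524 + 3950)*(1/5734) + 155/2)*(1/84868) = (51474*(1/5734) + 155/2)*(1/84868) = (25737/2867 + 155/2)*(1/84868) = (495859/5734)*(1/84868) = 70837/69519016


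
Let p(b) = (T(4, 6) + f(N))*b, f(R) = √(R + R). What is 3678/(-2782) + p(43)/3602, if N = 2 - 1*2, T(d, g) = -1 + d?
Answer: -6444639/5010382 ≈ -1.2863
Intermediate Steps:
N = 0 (N = 2 - 2 = 0)
f(R) = √2*√R (f(R) = √(2*R) = √2*√R)
p(b) = 3*b (p(b) = ((-1 + 4) + √2*√0)*b = (3 + √2*0)*b = (3 + 0)*b = 3*b)
3678/(-2782) + p(43)/3602 = 3678/(-2782) + (3*43)/3602 = 3678*(-1/2782) + 129*(1/3602) = -1839/1391 + 129/3602 = -6444639/5010382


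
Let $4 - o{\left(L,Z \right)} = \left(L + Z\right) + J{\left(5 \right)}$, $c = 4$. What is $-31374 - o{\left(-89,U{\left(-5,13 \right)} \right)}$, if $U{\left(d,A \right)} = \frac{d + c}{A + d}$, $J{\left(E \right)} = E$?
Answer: $- \frac{251697}{8} \approx -31462.0$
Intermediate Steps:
$U{\left(d,A \right)} = \frac{4 + d}{A + d}$ ($U{\left(d,A \right)} = \frac{d + 4}{A + d} = \frac{4 + d}{A + d}$)
$o{\left(L,Z \right)} = -1 - L - Z$ ($o{\left(L,Z \right)} = 4 - \left(\left(L + Z\right) + 5\right) = 4 - \left(5 + L + Z\right) = -1 - L - Z$)
$-31374 - o{\left(-89,U{\left(-5,13 \right)} \right)} = -31374 - \left(-1 - -89 - \frac{4 - 5}{13 - 5}\right) = -31374 - \left(-1 + 89 - \frac{1}{8} \left(-1\right)\right) = -31374 - \left(-1 + 89 - - \frac{1}{8}\right) = -31374 - \left(-1 + 89 + \frac{1}{8}\right) = -31374 - \frac{705}{8} = - \frac{251697}{8}$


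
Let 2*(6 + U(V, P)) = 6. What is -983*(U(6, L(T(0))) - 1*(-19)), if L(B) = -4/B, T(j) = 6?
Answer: -15728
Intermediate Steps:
U(V, P) = -3 (U(V, P) = -6 + (1/2)*6 = -6 + 3 = -3)
-983*(U(6, L(T(0))) - 1*(-19)) = -983*(-3 - 1*(-19)) = -983*(-3 + 19) = -983*16 = -15728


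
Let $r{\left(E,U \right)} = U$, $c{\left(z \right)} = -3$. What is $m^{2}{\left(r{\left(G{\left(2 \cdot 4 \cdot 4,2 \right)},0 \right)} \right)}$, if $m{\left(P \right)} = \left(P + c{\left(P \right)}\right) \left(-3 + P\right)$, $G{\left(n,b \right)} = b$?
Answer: $81$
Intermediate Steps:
$m{\left(P \right)} = \left(-3 + P\right)^{2}$ ($m{\left(P \right)} = \left(P - 3\right) \left(-3 + P\right) = \left(-3 + P\right) \left(-3 + P\right) = \left(-3 + P\right)^{2}$)
$m^{2}{\left(r{\left(G{\left(2 \cdot 4 \cdot 4,2 \right)},0 \right)} \right)} = \left(9 + 0^{2} - 0\right)^{2} = \left(9 + 0 + 0\right)^{2} = 9^{2} = 81$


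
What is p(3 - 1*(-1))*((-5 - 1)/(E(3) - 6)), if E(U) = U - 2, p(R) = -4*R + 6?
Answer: -12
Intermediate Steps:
p(R) = 6 - 4*R
E(U) = -2 + U
p(3 - 1*(-1))*((-5 - 1)/(E(3) - 6)) = (6 - 4*(3 - 1*(-1)))*((-5 - 1)/((-2 + 3) - 6)) = (6 - 4*(3 + 1))*(-6/(1 - 6)) = (6 - 4*4)*(-6/(-5)) = (6 - 16)*(-6*(-⅕)) = -10*6/5 = -12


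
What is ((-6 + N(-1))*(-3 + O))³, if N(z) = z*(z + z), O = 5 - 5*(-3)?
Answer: -314432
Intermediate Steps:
O = 20 (O = 5 + 15 = 20)
N(z) = 2*z² (N(z) = z*(2*z) = 2*z²)
((-6 + N(-1))*(-3 + O))³ = ((-6 + 2*(-1)²)*(-3 + 20))³ = ((-6 + 2*1)*17)³ = ((-6 + 2)*17)³ = (-4*17)³ = (-68)³ = -314432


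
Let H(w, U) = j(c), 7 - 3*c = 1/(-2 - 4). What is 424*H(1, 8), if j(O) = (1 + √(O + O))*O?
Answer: 9116/9 + 9116*√43/27 ≈ 3226.9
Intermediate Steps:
c = 43/18 (c = 7/3 - 1/(3*(-2 - 4)) = 7/3 - ⅓/(-6) = 7/3 - ⅓*(-⅙) = 7/3 + 1/18 = 43/18 ≈ 2.3889)
j(O) = O*(1 + √2*√O) (j(O) = (1 + √(2*O))*O = (1 + √2*√O)*O = O*(1 + √2*√O))
H(w, U) = 43/18 + 43*√43/54 (H(w, U) = 43/18 + √2*(43/18)^(3/2) = 43/18 + √2*(43*√86/108) = 43/18 + 43*√43/54)
424*H(1, 8) = 424*(43/18 + 43*√43/54) = 9116/9 + 9116*√43/27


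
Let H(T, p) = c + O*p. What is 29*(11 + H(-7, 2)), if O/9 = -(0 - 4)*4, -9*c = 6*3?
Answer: 8613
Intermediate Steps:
c = -2 (c = -2*3/3 = -⅑*18 = -2)
O = 144 (O = 9*(-(0 - 4)*4) = 9*(-(-4)*4) = 9*(-1*(-16)) = 9*16 = 144)
H(T, p) = -2 + 144*p
29*(11 + H(-7, 2)) = 29*(11 + (-2 + 144*2)) = 29*(11 + (-2 + 288)) = 29*(11 + 286) = 29*297 = 8613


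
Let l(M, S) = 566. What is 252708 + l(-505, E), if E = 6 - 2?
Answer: 253274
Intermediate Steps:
E = 4
252708 + l(-505, E) = 252708 + 566 = 253274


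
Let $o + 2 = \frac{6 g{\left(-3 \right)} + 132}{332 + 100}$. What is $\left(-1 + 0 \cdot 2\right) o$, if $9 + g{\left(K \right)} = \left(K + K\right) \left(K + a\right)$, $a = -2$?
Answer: $\frac{101}{72} \approx 1.4028$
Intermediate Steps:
$g{\left(K \right)} = -9 + 2 K \left(-2 + K\right)$ ($g{\left(K \right)} = -9 + \left(K + K\right) \left(K - 2\right) = -9 + 2 K \left(-2 + K\right)$)
$o = - \frac{101}{72}$ ($o = -2 + \frac{6 \left(-9 - -12 + 2 \left(-3\right)^{2}\right) + 132}{332 + 100} = -2 + \frac{6 \left(-9 + 12 + 2 \cdot 9\right) + 132}{432} = -2 + \left(6 \left(-9 + 12 + 18\right) + 132\right) \frac{1}{432} = -2 + \left(6 \cdot 21 + 132\right) \frac{1}{432} = -2 + \left(126 + 132\right) \frac{1}{432} = -2 + 258 \cdot \frac{1}{432} = -2 + \frac{43}{72} = - \frac{101}{72} \approx -1.4028$)
$\left(-1 + 0 \cdot 2\right) o = \left(-1 + 0 \cdot 2\right) \left(- \frac{101}{72}\right) = \left(-1 + 0\right) \left(- \frac{101}{72}\right) = \left(-1\right) \left(- \frac{101}{72}\right) = \frac{101}{72}$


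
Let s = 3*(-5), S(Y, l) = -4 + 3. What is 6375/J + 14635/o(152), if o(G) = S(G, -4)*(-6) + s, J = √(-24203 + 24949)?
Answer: -14635/9 + 6375*√746/746 ≈ -1392.7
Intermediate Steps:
S(Y, l) = -1
s = -15
J = √746 ≈ 27.313
o(G) = -9 (o(G) = -1*(-6) - 15 = 6 - 15 = -9)
6375/J + 14635/o(152) = 6375/(√746) + 14635/(-9) = 6375*(√746/746) + 14635*(-⅑) = 6375*√746/746 - 14635/9 = -14635/9 + 6375*√746/746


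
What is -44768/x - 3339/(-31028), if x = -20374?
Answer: 728545145/316082236 ≈ 2.3049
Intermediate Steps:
-44768/x - 3339/(-31028) = -44768/(-20374) - 3339/(-31028) = -44768*(-1/20374) - 3339*(-1/31028) = 22384/10187 + 3339/31028 = 728545145/316082236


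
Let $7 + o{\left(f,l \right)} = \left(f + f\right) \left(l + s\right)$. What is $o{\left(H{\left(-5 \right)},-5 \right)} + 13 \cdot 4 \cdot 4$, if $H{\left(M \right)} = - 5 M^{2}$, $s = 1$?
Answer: $1201$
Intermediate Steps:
$o{\left(f,l \right)} = -7 + 2 f \left(1 + l\right)$ ($o{\left(f,l \right)} = -7 + \left(f + f\right) \left(l + 1\right) = -7 + 2 f \left(1 + l\right)$)
$o{\left(H{\left(-5 \right)},-5 \right)} + 13 \cdot 4 \cdot 4 = \left(-7 + 2 \left(- 5 \left(-5\right)^{2}\right) + 2 \left(- 5 \left(-5\right)^{2}\right) \left(-5\right)\right) + 13 \cdot 4 \cdot 4 = \left(-7 + 2 \left(\left(-5\right) 25\right) + 2 \left(\left(-5\right) 25\right) \left(-5\right)\right) + 52 \cdot 4 = \left(-7 + 2 \left(-125\right) + 2 \left(-125\right) \left(-5\right)\right) + 208 = \left(-7 - 250 + 1250\right) + 208 = 993 + 208 = 1201$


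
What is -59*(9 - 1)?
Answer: -472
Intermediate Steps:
-59*(9 - 1) = -59*8 = -472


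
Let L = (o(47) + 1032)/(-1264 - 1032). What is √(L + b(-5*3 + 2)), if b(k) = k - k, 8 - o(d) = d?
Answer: I*√569982/1148 ≈ 0.65764*I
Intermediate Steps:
o(d) = 8 - d
b(k) = 0
L = -993/2296 (L = ((8 - 1*47) + 1032)/(-1264 - 1032) = ((8 - 47) + 1032)/(-2296) = (-39 + 1032)*(-1/2296) = 993*(-1/2296) = -993/2296 ≈ -0.43249)
√(L + b(-5*3 + 2)) = √(-993/2296 + 0) = √(-993/2296) = I*√569982/1148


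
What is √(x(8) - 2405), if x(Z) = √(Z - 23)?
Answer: √(-2405 + I*√15) ≈ 0.0395 + 49.041*I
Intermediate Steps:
x(Z) = √(-23 + Z)
√(x(8) - 2405) = √(√(-23 + 8) - 2405) = √(√(-15) - 2405) = √(I*√15 - 2405) = √(-2405 + I*√15)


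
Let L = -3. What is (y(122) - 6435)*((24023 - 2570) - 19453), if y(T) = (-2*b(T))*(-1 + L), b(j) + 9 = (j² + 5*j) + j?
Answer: 236842000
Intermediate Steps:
b(j) = -9 + j² + 6*j (b(j) = -9 + ((j² + 5*j) + j) = -9 + (j² + 6*j) = -9 + j² + 6*j)
y(T) = -72 + 8*T² + 48*T (y(T) = (-2*(-9 + T² + 6*T))*(-1 - 3) = (18 - 12*T - 2*T²)*(-4) = -72 + 8*T² + 48*T)
(y(122) - 6435)*((24023 - 2570) - 19453) = ((-72 + 8*122² + 48*122) - 6435)*((24023 - 2570) - 19453) = ((-72 + 8*14884 + 5856) - 6435)*(21453 - 19453) = ((-72 + 119072 + 5856) - 6435)*2000 = (124856 - 6435)*2000 = 118421*2000 = 236842000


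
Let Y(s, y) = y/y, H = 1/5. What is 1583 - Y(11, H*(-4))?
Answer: 1582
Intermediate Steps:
H = 1/5 ≈ 0.20000
Y(s, y) = 1
1583 - Y(11, H*(-4)) = 1583 - 1*1 = 1583 - 1 = 1582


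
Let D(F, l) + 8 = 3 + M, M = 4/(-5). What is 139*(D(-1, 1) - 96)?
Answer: -70751/5 ≈ -14150.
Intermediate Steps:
M = -⅘ (M = 4*(-⅕) = -⅘ ≈ -0.80000)
D(F, l) = -29/5 (D(F, l) = -8 + (3 - ⅘) = -8 + 11/5 = -29/5)
139*(D(-1, 1) - 96) = 139*(-29/5 - 96) = 139*(-509/5) = -70751/5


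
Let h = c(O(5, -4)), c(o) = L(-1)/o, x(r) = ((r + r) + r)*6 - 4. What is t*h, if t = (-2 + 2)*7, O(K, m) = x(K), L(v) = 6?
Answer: 0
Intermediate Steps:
x(r) = -4 + 18*r (x(r) = (2*r + r)*6 - 4 = (3*r)*6 - 4 = 18*r - 4 = -4 + 18*r)
O(K, m) = -4 + 18*K
t = 0 (t = 0*7 = 0)
c(o) = 6/o
h = 3/43 (h = 6/(-4 + 18*5) = 6/(-4 + 90) = 6/86 = 6*(1/86) = 3/43 ≈ 0.069767)
t*h = 0*(3/43) = 0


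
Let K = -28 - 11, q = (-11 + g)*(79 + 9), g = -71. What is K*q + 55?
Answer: 281479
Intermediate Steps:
q = -7216 (q = (-11 - 71)*(79 + 9) = -82*88 = -7216)
K = -39
K*q + 55 = -39*(-7216) + 55 = 281424 + 55 = 281479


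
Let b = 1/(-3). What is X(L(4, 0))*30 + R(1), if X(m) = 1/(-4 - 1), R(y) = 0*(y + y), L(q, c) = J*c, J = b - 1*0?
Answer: -6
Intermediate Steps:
b = -1/3 ≈ -0.33333
J = -1/3 (J = -1/3 - 1*0 = -1/3 + 0 = -1/3 ≈ -0.33333)
L(q, c) = -c/3
R(y) = 0 (R(y) = 0*(2*y) = 0)
X(m) = -1/5 (X(m) = 1/(-5) = -1/5)
X(L(4, 0))*30 + R(1) = -1/5*30 + 0 = -6 + 0 = -6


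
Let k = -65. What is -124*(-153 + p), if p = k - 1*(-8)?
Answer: 26040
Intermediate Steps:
p = -57 (p = -65 - 1*(-8) = -65 + 8 = -57)
-124*(-153 + p) = -124*(-153 - 57) = -124*(-210) = 26040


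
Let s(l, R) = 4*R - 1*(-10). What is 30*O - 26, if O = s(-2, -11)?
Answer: -1046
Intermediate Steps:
s(l, R) = 10 + 4*R (s(l, R) = 4*R + 10 = 10 + 4*R)
O = -34 (O = 10 + 4*(-11) = 10 - 44 = -34)
30*O - 26 = 30*(-34) - 26 = -1020 - 26 = -1046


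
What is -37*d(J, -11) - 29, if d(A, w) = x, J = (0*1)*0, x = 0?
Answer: -29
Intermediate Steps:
J = 0 (J = 0*0 = 0)
d(A, w) = 0
-37*d(J, -11) - 29 = -37*0 - 29 = 0 - 29 = -29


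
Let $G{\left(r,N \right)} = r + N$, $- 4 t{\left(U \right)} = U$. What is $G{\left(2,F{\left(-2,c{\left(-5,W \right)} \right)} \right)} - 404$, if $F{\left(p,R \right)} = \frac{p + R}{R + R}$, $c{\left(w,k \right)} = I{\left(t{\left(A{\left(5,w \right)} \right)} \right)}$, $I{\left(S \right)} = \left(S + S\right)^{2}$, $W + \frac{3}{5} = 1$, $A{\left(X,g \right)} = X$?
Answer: $- \frac{20083}{50} \approx -401.66$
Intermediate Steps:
$t{\left(U \right)} = - \frac{U}{4}$
$W = \frac{2}{5}$ ($W = - \frac{3}{5} + 1 = \frac{2}{5} \approx 0.4$)
$I{\left(S \right)} = 4 S^{2}$ ($I{\left(S \right)} = \left(2 S\right)^{2} = 4 S^{2}$)
$c{\left(w,k \right)} = \frac{25}{4}$ ($c{\left(w,k \right)} = 4 \left(\left(- \frac{1}{4}\right) 5\right)^{2} = 4 \left(- \frac{5}{4}\right)^{2} = 4 \cdot \frac{25}{16} = \frac{25}{4}$)
$F{\left(p,R \right)} = \frac{R + p}{2 R}$
$G{\left(r,N \right)} = N + r$
$G{\left(2,F{\left(-2,c{\left(-5,W \right)} \right)} \right)} - 404 = \left(\frac{\frac{25}{4} - 2}{2 \cdot \frac{25}{4}} + 2\right) - 404 = \left(\frac{1}{2} \cdot \frac{4}{25} \cdot \frac{17}{4} + 2\right) - 404 = \left(\frac{17}{50} + 2\right) - 404 = \frac{117}{50} - 404 = - \frac{20083}{50}$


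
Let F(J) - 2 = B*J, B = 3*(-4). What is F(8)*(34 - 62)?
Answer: 2632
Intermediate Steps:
B = -12
F(J) = 2 - 12*J
F(8)*(34 - 62) = (2 - 12*8)*(34 - 62) = (2 - 96)*(-28) = -94*(-28) = 2632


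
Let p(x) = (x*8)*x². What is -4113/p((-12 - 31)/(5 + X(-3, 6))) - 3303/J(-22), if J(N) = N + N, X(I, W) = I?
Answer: 262792593/3498308 ≈ 75.120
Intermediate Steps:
p(x) = 8*x³ (p(x) = (8*x)*x² = 8*x³)
J(N) = 2*N
-4113/p((-12 - 31)/(5 + X(-3, 6))) - 3303/J(-22) = -4113*(5 - 3)³/(8*(-12 - 31)³) - 3303/(2*(-22)) = -4113/(8*(-43/2)³) - 3303/(-44) = -4113/(8*(-43*½)³) - 3303*(-1/44) = -4113/(8*(-43/2)³) + 3303/44 = -4113/(8*(-79507/8)) + 3303/44 = -4113/(-79507) + 3303/44 = -4113*(-1/79507) + 3303/44 = 4113/79507 + 3303/44 = 262792593/3498308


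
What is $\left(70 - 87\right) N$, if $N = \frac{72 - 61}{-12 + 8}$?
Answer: $\frac{187}{4} \approx 46.75$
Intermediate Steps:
$N = - \frac{11}{4}$ ($N = \frac{11}{-4} = 11 \left(- \frac{1}{4}\right) = - \frac{11}{4} \approx -2.75$)
$\left(70 - 87\right) N = \left(70 - 87\right) \left(- \frac{11}{4}\right) = \left(-17\right) \left(- \frac{11}{4}\right) = \frac{187}{4}$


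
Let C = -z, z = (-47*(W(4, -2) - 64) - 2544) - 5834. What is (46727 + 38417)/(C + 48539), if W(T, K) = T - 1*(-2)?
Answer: 85144/54191 ≈ 1.5712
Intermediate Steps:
W(T, K) = 2 + T (W(T, K) = T + 2 = 2 + T)
z = -5652 (z = (-47*((2 + 4) - 64) - 2544) - 5834 = (-47*(6 - 64) - 2544) - 5834 = (-47*(-58) - 2544) - 5834 = (2726 - 2544) - 5834 = 182 - 5834 = -5652)
C = 5652 (C = -1*(-5652) = 5652)
(46727 + 38417)/(C + 48539) = (46727 + 38417)/(5652 + 48539) = 85144/54191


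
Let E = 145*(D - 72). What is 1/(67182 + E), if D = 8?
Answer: 1/57902 ≈ 1.7271e-5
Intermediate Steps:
E = -9280 (E = 145*(8 - 72) = 145*(-64) = -9280)
1/(67182 + E) = 1/(67182 - 9280) = 1/57902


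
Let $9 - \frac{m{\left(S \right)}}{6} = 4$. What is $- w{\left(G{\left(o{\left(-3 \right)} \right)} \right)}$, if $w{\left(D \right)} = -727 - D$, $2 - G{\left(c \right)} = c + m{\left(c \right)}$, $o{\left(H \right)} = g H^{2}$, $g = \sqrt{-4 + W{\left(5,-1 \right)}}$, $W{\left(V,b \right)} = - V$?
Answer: $699 - 27 i \approx 699.0 - 27.0 i$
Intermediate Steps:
$m{\left(S \right)} = 30$ ($m{\left(S \right)} = 54 - 24 = 30$)
$g = 3 i$ ($g = \sqrt{-4 - 5} = \sqrt{-9} = 3 i \approx 3.0 i$)
$o{\left(H \right)} = 3 i H^{2}$
$G{\left(c \right)} = -28 - c$ ($G{\left(c \right)} = 2 - \left(c + 30\right) = 2 - \left(30 + c\right) = -28 - c$)
$- w{\left(G{\left(o{\left(-3 \right)} \right)} \right)} = - (-727 - \left(-28 - 3 i \left(-3\right)^{2}\right)) = - (-727 - \left(-28 - 3 i 9\right)) = - (-727 - \left(-28 - 27 i\right)) = - (-727 + \left(28 + 27 i\right)) = - (-699 + 27 i) = 699 - 27 i$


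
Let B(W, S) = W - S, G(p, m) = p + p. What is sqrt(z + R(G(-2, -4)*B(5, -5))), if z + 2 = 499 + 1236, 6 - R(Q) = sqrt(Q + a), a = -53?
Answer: sqrt(1739 - I*sqrt(93)) ≈ 41.701 - 0.1156*I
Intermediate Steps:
G(p, m) = 2*p
R(Q) = 6 - sqrt(-53 + Q) (R(Q) = 6 - sqrt(Q - 53) = 6 - sqrt(-53 + Q))
z = 1733 (z = -2 + (499 + 1236) = -2 + 1735 = 1733)
sqrt(z + R(G(-2, -4)*B(5, -5))) = sqrt(1733 + (6 - sqrt(-53 + (2*(-2))*(5 - 1*(-5))))) = sqrt(1733 + (6 - sqrt(-53 - 4*(5 + 5)))) = sqrt(1733 + (6 - sqrt(-53 - 4*10))) = sqrt(1733 + (6 - sqrt(-53 - 40))) = sqrt(1733 + (6 - sqrt(-93))) = sqrt(1733 + (6 - I*sqrt(93))) = sqrt(1739 - I*sqrt(93))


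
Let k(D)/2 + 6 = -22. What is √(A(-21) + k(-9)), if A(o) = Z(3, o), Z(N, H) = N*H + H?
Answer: 2*I*√35 ≈ 11.832*I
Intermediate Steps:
k(D) = -56 (k(D) = -12 + 2*(-22) = -12 - 44 = -56)
Z(N, H) = H + H*N (Z(N, H) = H*N + H = H + H*N)
A(o) = 4*o (A(o) = o*(1 + 3) = o*4 = 4*o)
√(A(-21) + k(-9)) = √(4*(-21) - 56) = √(-84 - 56) = √(-140) = 2*I*√35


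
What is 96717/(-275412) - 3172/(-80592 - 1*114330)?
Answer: -230495695/688254588 ≈ -0.33490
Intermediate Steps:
96717/(-275412) - 3172/(-80592 - 1*114330) = 96717*(-1/275412) - 3172/(-80592 - 114330) = -32239/91804 - 3172/(-194922) = -32239/91804 - 3172*(-1/194922) = -32239/91804 + 122/7497 = -230495695/688254588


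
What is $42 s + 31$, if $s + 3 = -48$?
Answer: $-2111$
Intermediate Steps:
$s = -51$ ($s = -3 - 48 = -51$)
$42 s + 31 = 42 \left(-51\right) + 31 = -2142 + 31 = -2111$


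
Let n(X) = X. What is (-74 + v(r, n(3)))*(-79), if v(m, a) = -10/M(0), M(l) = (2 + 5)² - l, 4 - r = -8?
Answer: 287244/49 ≈ 5862.1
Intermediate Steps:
r = 12 (r = 4 - 1*(-8) = 4 + 8 = 12)
M(l) = 49 - l (M(l) = 7² - l = 49 - l)
v(m, a) = -10/49 (v(m, a) = -10/(49 - 1*0) = -10/(49 + 0) = -10/49)
(-74 + v(r, n(3)))*(-79) = (-74 - 10/49)*(-79) = -3636/49*(-79) = 287244/49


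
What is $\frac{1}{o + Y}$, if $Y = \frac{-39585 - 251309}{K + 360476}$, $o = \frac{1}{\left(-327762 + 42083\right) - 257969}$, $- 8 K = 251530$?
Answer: $- \frac{238505445024}{210859027129} \approx -1.1311$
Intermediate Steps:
$K = - \frac{125765}{4}$ ($K = \left(- \frac{1}{8}\right) 251530 = - \frac{125765}{4} \approx -31441.0$)
$o = - \frac{1}{543648}$ ($o = \frac{1}{-285679 - 257969} = \frac{1}{-543648} = - \frac{1}{543648} \approx -1.8394 \cdot 10^{-6}$)
$Y = - \frac{1163576}{1316139}$ ($Y = \frac{-39585 - 251309}{- \frac{125765}{4} + 360476} = - \frac{290894}{\frac{1316139}{4}} = \left(-290894\right) \frac{4}{1316139} = - \frac{1163576}{1316139} \approx -0.88408$)
$\frac{1}{o + Y} = \frac{1}{- \frac{1}{543648} - \frac{1163576}{1316139}} = \frac{1}{- \frac{210859027129}{238505445024}} = - \frac{238505445024}{210859027129}$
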